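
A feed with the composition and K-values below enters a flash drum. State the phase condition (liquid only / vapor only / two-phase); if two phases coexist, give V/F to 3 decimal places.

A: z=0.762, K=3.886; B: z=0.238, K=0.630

ΣzᵢKᵢ = 3.111; Σzᵢ/Kᵢ = 0.574.
Since Σzᵢ/Kᵢ < 1 the mixture is above its dew point — single vapor phase.

vapor only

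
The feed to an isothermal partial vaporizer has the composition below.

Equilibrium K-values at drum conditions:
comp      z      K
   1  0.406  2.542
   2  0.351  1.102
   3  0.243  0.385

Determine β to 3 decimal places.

β = 0.834

Let β = V/F and solve Σ zᵢ(Kᵢ−1)/(1+β(Kᵢ−1)) = 0.
Check two-phase: ΣzᵢKᵢ = 1.512 > 1 and Σzᵢ/Kᵢ = 1.109 > 1, so g(0) = 0.512 > 0 and g(1) = -0.109 < 0.
Newton iteration, β⁰ = 0.66:
  β = 0.660: g = 0.0923, g' = -0.501 → β = 0.844
  β = 0.844: g = -0.0059, g' = -0.583 → β = 0.834
Converged at β = 0.834.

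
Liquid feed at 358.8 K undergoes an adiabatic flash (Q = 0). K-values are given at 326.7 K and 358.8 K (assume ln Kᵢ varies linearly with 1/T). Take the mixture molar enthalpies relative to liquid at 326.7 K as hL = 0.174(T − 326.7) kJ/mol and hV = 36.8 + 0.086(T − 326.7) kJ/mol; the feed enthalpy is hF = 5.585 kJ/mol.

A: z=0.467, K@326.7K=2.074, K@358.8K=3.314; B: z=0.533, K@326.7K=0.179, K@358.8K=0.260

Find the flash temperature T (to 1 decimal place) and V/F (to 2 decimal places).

T = 330.7 K, V/F = 0.13

Adiabatic flash: solve Rachford–Rice at each trial T, then check hF = ψ·hV(T) + (1−ψ)·hL(T).
  T = 326.7 K: K = (2.074, 0.179), RR gives ψ = 0.073, H_out = 2.670 kJ/mol
  T = 358.8 K: K = (3.314, 0.260), RR gives ψ = 0.401, H_out = 19.201 kJ/mol
  T = 342.8 K: K = (2.653, 0.218), RR gives ψ = 0.274, H_out = 12.513 kJ/mol
  T = 334.8 K: K = (2.354, 0.198), RR gives ψ = 0.189, H_out = 8.220 kJ/mol
  T = 330.8 K: K = (2.213, 0.189), RR gives ψ = 0.136, H_out = 5.673 kJ/mol
  T = 328.8 K: K = (2.145, 0.184), RR gives ψ = 0.107, H_out = 4.265 kJ/mol
Linear interpolation between T = 328.8 (H_out = 4.265) and T = 330.8 (H_out = 5.673) on hF = 5.585 gives T ≈ 330.7 K, at which ψ = 0.13.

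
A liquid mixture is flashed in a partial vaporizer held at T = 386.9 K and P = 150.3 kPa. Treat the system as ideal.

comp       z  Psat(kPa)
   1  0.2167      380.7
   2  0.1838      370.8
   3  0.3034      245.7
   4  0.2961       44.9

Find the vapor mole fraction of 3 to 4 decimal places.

y_3 = 0.3401

Raoult's law: Kᵢ = Pᵢˢᵃᵗ/P = Pᵢˢᵃᵗ/150.3.
  K_1 = 380.7/150.3 = 2.532934, K_2 = 370.8/150.3 = 2.467066, K_3 = 245.7/150.3 = 1.634731, K_4 = 44.9/150.3 = 0.298736
Newton iteration, β⁰ = 0.31:
  β = 0.3100: g = 0.30612, g' = -0.7440 → β = 0.7215
  β = 0.7215: g = 0.00055, g' = -0.8622 → β = 0.7221
Converged at β = 0.7221.
Compositions from xᵢ = zᵢ/(1+β(Kᵢ−1)), yᵢ = Kᵢxᵢ:
  1: x = 0.1029, y = 0.2605
  2: x = 0.0893, y = 0.2202
  3: x = 0.2080, y = 0.3401
  4: x = 0.5999, y = 0.1792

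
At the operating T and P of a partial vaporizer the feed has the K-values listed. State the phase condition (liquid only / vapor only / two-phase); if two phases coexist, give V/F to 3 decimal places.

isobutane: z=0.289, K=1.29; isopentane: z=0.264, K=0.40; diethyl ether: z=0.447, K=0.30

liquid only

ΣzᵢKᵢ = 0.613; Σzᵢ/Kᵢ = 2.374.
Since ΣzᵢKᵢ < 1 the mixture is below its bubble point — single liquid phase.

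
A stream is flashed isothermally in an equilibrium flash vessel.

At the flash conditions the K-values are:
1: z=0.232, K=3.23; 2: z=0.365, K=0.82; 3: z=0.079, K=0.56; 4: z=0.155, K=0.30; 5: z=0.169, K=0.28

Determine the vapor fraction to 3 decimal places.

ψ = 0.180

Material balance + equilibrium reduce to Σ zᵢ(Kᵢ−1)/(1+ψ(Kᵢ−1)) = 0.
Feasibility: ΣzᵢKᵢ = 1.187, Σzᵢ/Kᵢ = 1.778 — both > 1, two phases present.
Iterate (Newton) starting at ψ = 0.63:
  ψ = 0.630: g = -0.3239, g' = -0.780 → ψ = 0.215
  ψ = 0.215: g = -0.0287, g' = -0.786 → ψ = 0.178
  ψ = 0.178: g = 0.0009, g' = -0.835 → ψ = 0.180
Converged at ψ = 0.180.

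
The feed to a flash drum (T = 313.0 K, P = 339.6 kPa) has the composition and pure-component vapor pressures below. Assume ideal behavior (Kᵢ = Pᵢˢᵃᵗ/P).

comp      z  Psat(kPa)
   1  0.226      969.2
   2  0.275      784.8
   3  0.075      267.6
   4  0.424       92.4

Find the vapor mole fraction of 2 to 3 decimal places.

Raoult's law: Kᵢ = Pᵢˢᵃᵗ/P = Pᵢˢᵃᵗ/339.6.
  K_1 = 969.2/339.6 = 2.85395, K_2 = 784.8/339.6 = 2.31095, K_3 = 267.6/339.6 = 0.78799, K_4 = 92.4/339.6 = 0.27208
Rachford–Rice: g(V/F) = Σ zᵢ(Kᵢ−1)/(1+V/F(Kᵢ−1)) = 0.
Check two-phase: ΣzᵢKᵢ = 1.455 > 1 and Σzᵢ/Kᵢ = 1.852 > 1, so g(0) = 0.455 > 0 and g(1) = -0.852 < 0.
Newton–Raphson from V/F = 0.5:
  V/F = 0.500: g = -0.0678, g' = -0.941 → V/F = 0.428
  V/F = 0.428: g = -0.0012, g' = -0.913 → V/F = 0.427
Converged at V/F = 0.427.
Compositions from xᵢ = zᵢ/(1+V/F(Kᵢ−1)), yᵢ = Kᵢxᵢ:
  1: x = 0.126, y = 0.360
  2: x = 0.176, y = 0.408
  3: x = 0.082, y = 0.065
  4: x = 0.615, y = 0.167

y_2 = 0.408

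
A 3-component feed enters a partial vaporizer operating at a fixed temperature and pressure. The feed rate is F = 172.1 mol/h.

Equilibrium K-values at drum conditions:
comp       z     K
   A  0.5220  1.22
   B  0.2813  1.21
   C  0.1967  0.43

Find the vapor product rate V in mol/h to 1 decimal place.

V = 86.2 mol/h

Let ψ = V/F and solve Σ zᵢ(Kᵢ−1)/(1+ψ(Kᵢ−1)) = 0.
g(0) = ΣzᵢKᵢ − 1 = 0.0618 and g(1) = 1 − Σzᵢ/Kᵢ = -0.1178, so a root lies in (0, 1).
Newton–Raphson from ψ = 0.53:
  ψ = 0.5300: g = -0.00465, g' = -0.1615 → ψ = 0.5012
  ψ = 0.5012: g = -0.00008, g' = -0.1559 → ψ = 0.5007
Converged at ψ = 0.5007.
Then V = ψ·F = 0.5007·172.1 = 86.2 mol/h and L = F − V = 85.9 mol/h.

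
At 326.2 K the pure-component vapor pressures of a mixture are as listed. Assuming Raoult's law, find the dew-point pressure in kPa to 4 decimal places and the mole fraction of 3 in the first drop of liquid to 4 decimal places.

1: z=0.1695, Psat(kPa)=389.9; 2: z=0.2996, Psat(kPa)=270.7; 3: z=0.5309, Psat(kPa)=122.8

Pdew = 170.5095 kPa, x_3 = 0.7372

At the dew point ψ → 1, so Σzᵢ/Kᵢ = 1 with Kᵢ = Pᵢˢᵃᵗ/P ⇒ 1/P = Σzᵢ/Pᵢˢᵃᵗ.
1/P = 0.1695/389.9 + 0.2996/270.7 + 0.5309/122.8 = 0.0058648 ⇒ P = 170.5095 kPa
xᵢ = zᵢP/Pᵢˢᵃᵗ ⇒ x_3 = 0.5309·170.5095/122.8 = 0.7372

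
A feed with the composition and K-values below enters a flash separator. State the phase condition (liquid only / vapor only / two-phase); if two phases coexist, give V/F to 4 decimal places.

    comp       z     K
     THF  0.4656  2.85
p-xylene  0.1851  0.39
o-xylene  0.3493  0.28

ΣzᵢKᵢ = 1.4970; Σzᵢ/Kᵢ = 1.8855.
Both exceed 1, so a two-phase solution exists.
Newton–Raphson from ψ = 0.5:
  ψ = 0.5000: g = -0.10796, g' = -1.0147 → ψ = 0.3936
  ψ = 0.3936: g = -0.00111, g' = -1.0055 → ψ = 0.3925
Converged at ψ = 0.3925.

two-phase, V/F = 0.3925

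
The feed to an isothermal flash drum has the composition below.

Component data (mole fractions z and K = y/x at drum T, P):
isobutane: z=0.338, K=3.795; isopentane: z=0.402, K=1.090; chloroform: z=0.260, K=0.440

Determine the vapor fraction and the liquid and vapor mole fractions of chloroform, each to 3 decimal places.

Newton iteration, ψ⁰ = 0.49:
  ψ = 0.490: g = 0.2327, g' = -0.628 → ψ = 0.860
  ψ = 0.860: g = 0.0300, g' = -0.534 → ψ = 0.917
  ψ = 0.917: g = -0.0005, g' = -0.555 → ψ = 0.916
Converged at ψ = 0.916.
Compositions from xᵢ = zᵢ/(1+ψ(Kᵢ−1)), yᵢ = Kᵢxᵢ:
  isobutane: x = 0.095, y = 0.360
  isopentane: x = 0.371, y = 0.405
  chloroform: x = 0.534, y = 0.235

ψ = 0.916, x_chloroform = 0.534, y_chloroform = 0.235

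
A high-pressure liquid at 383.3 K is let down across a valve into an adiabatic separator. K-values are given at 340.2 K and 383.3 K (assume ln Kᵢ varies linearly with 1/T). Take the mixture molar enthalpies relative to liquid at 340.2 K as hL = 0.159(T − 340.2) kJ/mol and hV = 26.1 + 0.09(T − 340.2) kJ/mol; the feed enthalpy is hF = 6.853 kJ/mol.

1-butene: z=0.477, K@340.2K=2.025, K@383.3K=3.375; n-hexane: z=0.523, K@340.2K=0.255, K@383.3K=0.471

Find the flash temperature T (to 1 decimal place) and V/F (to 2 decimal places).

T = 346.5 K, V/F = 0.23

Adiabatic flash: solve Rachford–Rice at each trial T, then check hF = ψ·hV(T) + (1−ψ)·hL(T).
  T = 340.2 K: K = (2.025, 0.255), RR gives ψ = 0.130, H_out = 3.394 kJ/mol
  T = 383.3 K: K = (3.375, 0.471), RR gives ψ = 0.681, H_out = 22.613 kJ/mol
  T = 361.8 K: K = (2.656, 0.353), RR gives ψ = 0.422, H_out = 13.811 kJ/mol
  T = 351.0 K: K = (2.329, 0.302), RR gives ψ = 0.289, H_out = 9.055 kJ/mol
  T = 345.6 K: K = (2.174, 0.278), RR gives ψ = 0.215, H_out = 6.387 kJ/mol
  T = 348.3 K: K = (2.251, 0.290), RR gives ψ = 0.253, H_out = 7.754 kJ/mol
  T = 347.0 K: K = (2.214, 0.284), RR gives ψ = 0.235, H_out = 7.105 kJ/mol
Linear interpolation between T = 345.6 (H_out = 6.387) and T = 347.0 (H_out = 7.105) on hF = 6.853 gives T ≈ 346.5 K, at which ψ = 0.23.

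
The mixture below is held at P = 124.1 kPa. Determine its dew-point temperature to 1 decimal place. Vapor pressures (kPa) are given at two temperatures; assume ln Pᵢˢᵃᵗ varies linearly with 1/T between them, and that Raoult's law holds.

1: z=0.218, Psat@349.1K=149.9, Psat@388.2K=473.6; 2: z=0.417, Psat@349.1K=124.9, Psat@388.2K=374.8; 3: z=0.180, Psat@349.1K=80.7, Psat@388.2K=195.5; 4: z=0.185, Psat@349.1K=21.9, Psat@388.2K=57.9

T = 373.6 K

Dew-point temperature: Σzᵢ·P/Pᵢˢᵃᵗ(T) = 1. Interpolate ln Pᵢˢᵃᵗ = aᵢ + bᵢ/T.
  T = 349.1 K: ΣzᵢP/Pᵢˢᵃᵗ = 1.9199
  T = 388.2 K: ΣzᵢP/Pᵢˢᵃᵗ = 0.7060
  T = 368.6 K: ΣzᵢP/Pᵢˢᵃᵗ = 1.1343
  T = 378.4 K: ΣzᵢP/Pᵢˢᵃᵗ = 0.8892
  T = 373.5 K: ΣzᵢP/Pᵢˢᵃᵗ = 1.0027
  T = 375.9 K: ΣzᵢP/Pᵢˢᵃᵗ = 0.9450
Interpolating between 373.5 K and 375.9 K gives T ≈ 373.6 K.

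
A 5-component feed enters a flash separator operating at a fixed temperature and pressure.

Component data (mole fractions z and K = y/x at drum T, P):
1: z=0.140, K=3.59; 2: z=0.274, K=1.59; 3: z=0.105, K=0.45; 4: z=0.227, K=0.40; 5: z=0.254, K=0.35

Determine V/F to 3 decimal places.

Rachford–Rice: g(V/F) = Σ zᵢ(Kᵢ−1)/(1+V/F(Kᵢ−1)) = 0.
g(0) = ΣzᵢKᵢ − 1 = 0.165 and g(1) = 1 − Σzᵢ/Kᵢ = -0.738, so a root lies in (0, 1).
Iterate (Newton) starting at V/F = 0.5:
  V/F = 0.500: g = -0.2360, g' = -0.698 → V/F = 0.162
  V/F = 0.162: g = 0.0043, g' = -0.818 → V/F = 0.167
Converged at V/F = 0.167.

V/F = 0.167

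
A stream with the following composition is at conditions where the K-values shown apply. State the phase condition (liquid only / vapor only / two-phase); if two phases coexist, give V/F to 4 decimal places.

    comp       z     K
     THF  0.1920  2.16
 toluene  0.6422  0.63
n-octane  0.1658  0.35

liquid only

ΣzᵢKᵢ = 0.8773; Σzᵢ/Kᵢ = 1.5820.
Since ΣzᵢKᵢ < 1 the mixture is below its bubble point — single liquid phase.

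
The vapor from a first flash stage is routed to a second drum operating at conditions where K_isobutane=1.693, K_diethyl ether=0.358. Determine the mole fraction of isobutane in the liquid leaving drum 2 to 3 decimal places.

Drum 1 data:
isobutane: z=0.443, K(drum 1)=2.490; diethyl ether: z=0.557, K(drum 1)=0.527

Drum 1:
Iterate (Newton) starting at ψ₁ = 0.5:
  ψ₁ = 0.500: g = 0.0332, g' = -0.537 → ψ₁ = 0.562
  ψ₁ = 0.562: g = 0.0005, g' = -0.523 → ψ₁ = 0.563
Converged at ψ₁ = 0.563.
Drum-1 compositions:
  isobutane: x = 0.241, y = 0.600
  diethyl ether: x = 0.759, y = 0.400
Drum-2 feed = drum-1 vapor: z₂ = (0.6000, 0.4000).
Drum 2:
Binary case is linear: z₁(K₁−1)(1+ψ₂(K₂−1)) + z₂(K₂−1)(1+ψ₂(K₁−1)) = 0
⇒ ψ₂ = [z₁(K₁−1)+z₂(K₂−1)] / [−(K₁−1)(K₂−1)] = 0.1590/0.4449 = 0.357
  isobutane: x = 0.481, y = 0.814
  diethyl ether: x = 0.519, y = 0.186

x_isobutane (drum 2) = 0.481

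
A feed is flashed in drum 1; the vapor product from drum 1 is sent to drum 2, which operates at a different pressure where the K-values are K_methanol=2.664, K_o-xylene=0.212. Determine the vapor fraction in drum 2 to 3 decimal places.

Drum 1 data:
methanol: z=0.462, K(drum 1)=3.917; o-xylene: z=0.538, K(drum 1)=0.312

Drum 1:
Let ψ₁ = V/F and solve Σ zᵢ(Kᵢ−1)/(1+ψ₁(Kᵢ−1)) = 0.
Check two-phase: ΣzᵢKᵢ = 1.978 > 1 and Σzᵢ/Kᵢ = 1.842 > 1, so g(0) = 0.978 > 0 and g(1) = -0.842 < 0.
Iterate (Newton) starting at ψ₁ = 0.64:
  ψ₁ = 0.640: g = -0.1913, g' = -1.291 → ψ₁ = 0.492
  ψ₁ = 0.492: g = -0.0060, g' = -1.245 → ψ₁ = 0.487
Converged at ψ₁ = 0.487.
Drum-1 compositions:
  methanol: x = 0.191, y = 0.748
  o-xylene: x = 0.809, y = 0.252
Drum-2 feed = drum-1 vapor: z₂ = (0.7475, 0.2525).
Drum 2:
Material balance + equilibrium reduce to Σ zᵢ(Kᵢ−1)/(1+ψ₂(Kᵢ−1)) = 0.
g(0) = ΣzᵢKᵢ − 1 = 1.045 and g(1) = 1 − Σzᵢ/Kᵢ = -0.471, so a root lies in (0, 1).
Binary case is linear: z₁(K₁−1)(1+ψ₂(K₂−1)) + z₂(K₂−1)(1+ψ₂(K₁−1)) = 0
⇒ ψ₂ = [z₁(K₁−1)+z₂(K₂−1)] / [−(K₁−1)(K₂−1)] = 1.0450/1.3112 = 0.797
  methanol: x = 0.321, y = 0.856
  o-xylene: x = 0.679, y = 0.144

V/F (drum 2) = 0.797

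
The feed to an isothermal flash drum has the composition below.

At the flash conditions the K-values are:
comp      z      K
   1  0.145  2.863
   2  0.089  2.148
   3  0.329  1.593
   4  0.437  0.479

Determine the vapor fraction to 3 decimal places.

Material balance + equilibrium reduce to Σ zᵢ(Kᵢ−1)/(1+ψ(Kᵢ−1)) = 0.
Check two-phase: ΣzᵢKᵢ = 1.340 > 1 and Σzᵢ/Kᵢ = 1.211 > 1, so g(0) = 0.340 > 0 and g(1) = -0.211 < 0.
Iterate (Newton) starting at ψ = 0.5:
  ψ = 0.500: g = 0.0474, g' = -0.468 → ψ = 0.601
  ψ = 0.601: g = 0.0002, g' = -0.467 → ψ = 0.602
Converged at ψ = 0.602.

ψ = 0.602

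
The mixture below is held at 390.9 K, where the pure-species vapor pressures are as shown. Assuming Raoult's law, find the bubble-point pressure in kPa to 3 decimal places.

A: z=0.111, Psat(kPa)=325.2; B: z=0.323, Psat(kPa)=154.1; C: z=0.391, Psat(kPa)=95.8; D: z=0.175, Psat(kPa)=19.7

Pbub = 126.777 kPa

At the bubble point ψ → 0, so ΣzᵢKᵢ = 1 with Kᵢ = Pᵢˢᵃᵗ/P ⇒ P = ΣzᵢPᵢˢᵃᵗ.
P = 0.111·325.2 + 0.323·154.1 + 0.391·95.8 + 0.175·19.7 = 126.777 kPa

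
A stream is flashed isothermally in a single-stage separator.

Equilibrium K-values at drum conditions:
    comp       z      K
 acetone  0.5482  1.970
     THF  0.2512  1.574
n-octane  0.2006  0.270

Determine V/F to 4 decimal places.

Material balance + equilibrium reduce to Σ zᵢ(Kᵢ−1)/(1+V/F(Kᵢ−1)) = 0.
g(0) = ΣzᵢKᵢ − 1 = 0.5295 and g(1) = 1 − Σzᵢ/Kᵢ = -0.1808, so a root lies in (0, 1).
Newton–Raphson from V/F = 0.4:
  V/F = 0.4000: g = 0.29354, g' = -0.5357 → V/F = 0.9479
  V/F = 0.9479: g = -0.10501, g' = -1.3014 → V/F = 0.8672
  V/F = 0.8672: g = -0.01403, g' = -0.9831 → V/F = 0.8530
  V/F = 0.8530: g = -0.00029, g' = -0.9426 → V/F = 0.8527
Converged at V/F = 0.8527.

V/F = 0.8527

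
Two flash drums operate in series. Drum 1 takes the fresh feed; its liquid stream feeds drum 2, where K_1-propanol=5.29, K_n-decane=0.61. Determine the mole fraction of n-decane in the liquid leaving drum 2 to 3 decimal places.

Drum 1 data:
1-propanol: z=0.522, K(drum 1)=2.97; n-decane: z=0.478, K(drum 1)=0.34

x_n-decane (drum 2) = 0.917

Drum 1:
Rachford–Rice: g(ψ₁) = Σ zᵢ(Kᵢ−1)/(1+ψ₁(Kᵢ−1)) = 0.
Feasibility: ΣzᵢKᵢ = 1.713, Σzᵢ/Kᵢ = 1.582 — both > 1, two phases present.
Binary case is linear: z₁(K₁−1)(1+ψ₁(K₂−1)) + z₂(K₂−1)(1+ψ₁(K₁−1)) = 0
⇒ ψ₁ = [z₁(K₁−1)+z₂(K₂−1)] / [−(K₁−1)(K₂−1)] = 0.7129/1.3002 = 0.548
Drum-1 compositions:
  1-propanol: x = 0.251, y = 0.745
  n-decane: x = 0.749, y = 0.255
Drum-2 feed = drum-1 liquid: z₂ = (0.2510, 0.7490).
Drum 2:
Material balance + equilibrium reduce to Σ zᵢ(Kᵢ−1)/(1+ψ₂(Kᵢ−1)) = 0.
Feasibility: ΣzᵢKᵢ = 1.784, Σzᵢ/Kᵢ = 1.275 — both > 1, two phases present.
Binary case is linear: z₁(K₁−1)(1+ψ₂(K₂−1)) + z₂(K₂−1)(1+ψ₂(K₁−1)) = 0
⇒ ψ₂ = [z₁(K₁−1)+z₂(K₂−1)] / [−(K₁−1)(K₂−1)] = 0.7844/1.6731 = 0.469
  1-propanol: x = 0.083, y = 0.441
  n-decane: x = 0.917, y = 0.559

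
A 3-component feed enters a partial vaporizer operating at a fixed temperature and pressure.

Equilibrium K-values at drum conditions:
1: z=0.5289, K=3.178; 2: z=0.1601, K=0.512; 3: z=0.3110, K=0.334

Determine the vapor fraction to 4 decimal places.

Material balance + equilibrium reduce to Σ zᵢ(Kᵢ−1)/(1+ψ(Kᵢ−1)) = 0.
g(0) = ΣzᵢKᵢ − 1 = 0.8667 and g(1) = 1 − Σzᵢ/Kᵢ = -0.4103, so a root lies in (0, 1).
Newton iteration, ψ⁰ = 0.41:
  ψ = 0.4100: g = 0.22594, g' = -1.0208 → ψ = 0.6313
  ψ = 0.6313: g = 0.01470, g' = -0.9351 → ψ = 0.6471
  ψ = 0.6471: g = -0.00003, g' = -0.9396 → ψ = 0.6470
Converged at ψ = 0.6470.

ψ = 0.6470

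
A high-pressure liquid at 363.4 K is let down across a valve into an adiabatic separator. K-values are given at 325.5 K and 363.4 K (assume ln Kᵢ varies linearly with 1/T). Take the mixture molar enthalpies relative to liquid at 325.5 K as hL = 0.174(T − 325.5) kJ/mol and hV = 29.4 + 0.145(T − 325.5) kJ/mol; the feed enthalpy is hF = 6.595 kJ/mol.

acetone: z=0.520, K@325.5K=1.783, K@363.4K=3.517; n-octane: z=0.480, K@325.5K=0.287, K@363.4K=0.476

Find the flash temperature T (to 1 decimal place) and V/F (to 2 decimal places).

T = 328.6 K, V/F = 0.21

Adiabatic flash: solve Rachford–Rice at each trial T, then check hF = ψ·hV(T) + (1−ψ)·hL(T).
  T = 325.5 K: K = (1.783, 0.287), RR gives ψ = 0.116, H_out = 3.419 kJ/mol
  T = 363.4 K: K = (3.517, 0.476), RR gives ψ = 0.802, H_out = 29.282 kJ/mol
  T = 344.4 K: K = (2.549, 0.375), RR gives ψ = 0.522, H_out = 18.336 kJ/mol
  T = 334.9 K: K = (2.141, 0.329), RR gives ψ = 0.354, H_out = 11.947 kJ/mol
  T = 330.2 K: K = (1.956, 0.308), RR gives ψ = 0.249, H_out = 8.103 kJ/mol
  T = 327.9 K: K = (1.870, 0.297), RR gives ψ = 0.188, H_out = 5.943 kJ/mol
Linear interpolation between T = 327.9 (H_out = 5.943) and T = 330.2 (H_out = 8.103) on hF = 6.595 gives T ≈ 328.6 K, at which ψ = 0.21.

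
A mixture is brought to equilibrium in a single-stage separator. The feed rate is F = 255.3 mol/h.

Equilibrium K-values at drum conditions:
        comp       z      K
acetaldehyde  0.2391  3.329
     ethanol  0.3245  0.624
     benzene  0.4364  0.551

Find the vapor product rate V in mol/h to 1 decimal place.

Material balance + equilibrium reduce to Σ zᵢ(Kᵢ−1)/(1+V/F(Kᵢ−1)) = 0.
Feasibility: ΣzᵢKᵢ = 1.2389, Σzᵢ/Kᵢ = 1.3839 — both > 1, two phases present.
Iterate (Newton) starting at V/F = 0.5:
  V/F = 0.5000: g = -0.14566, g' = -0.4927 → V/F = 0.2044
  V/F = 0.2044: g = 0.02938, g' = -0.7558 → V/F = 0.2432
  V/F = 0.2432: g = 0.00122, g' = -0.6950 → V/F = 0.2450
Converged at V/F = 0.2450.
Then V = V/F·F = 0.2450·255.3 = 62.5 mol/h and L = F − V = 192.8 mol/h.

V = 62.5 mol/h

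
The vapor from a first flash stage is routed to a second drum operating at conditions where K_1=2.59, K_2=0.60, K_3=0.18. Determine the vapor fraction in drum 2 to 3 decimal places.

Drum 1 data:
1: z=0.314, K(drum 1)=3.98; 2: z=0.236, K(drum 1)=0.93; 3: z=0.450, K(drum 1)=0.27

V/F (drum 2) = 0.720

Drum 1:
Rachford–Rice: g(ψ₁) = Σ zᵢ(Kᵢ−1)/(1+ψ₁(Kᵢ−1)) = 0.
Feasibility: ΣzᵢKᵢ = 1.591, Σzᵢ/Kᵢ = 1.999 — both > 1, two phases present.
Newton–Raphson from ψ₁ = 0.5:
  ψ₁ = 0.500: g = -0.1587, g' = -1.046 → ψ₁ = 0.348
  ψ₁ = 0.348: g = 0.0017, g' = -1.104 → ψ₁ = 0.350
Converged at ψ₁ = 0.350.
Drum-1 compositions:
  1: x = 0.154, y = 0.612
  2: x = 0.242, y = 0.225
  3: x = 0.604, y = 0.163
Drum-2 feed = drum-1 vapor: z₂ = (0.6118, 0.2250, 0.1632).
Drum 2:
Let ψ₂ = V/F and solve Σ zᵢ(Kᵢ−1)/(1+ψ₂(Kᵢ−1)) = 0.
g(0) = ΣzᵢKᵢ − 1 = 0.749 and g(1) = 1 − Σzᵢ/Kᵢ = -0.518, so a root lies in (0, 1).
Newton–Raphson from ψ₂ = 0.69:
  ψ₂ = 0.690: g = 0.0314, g' = -1.002 → ψ₂ = 0.721
  ψ₂ = 0.721: g = -0.0009, g' = -1.064 → ψ₂ = 0.720
Converged at ψ₂ = 0.720.
  1: x = 0.285, y = 0.739
  2: x = 0.316, y = 0.190
  3: x = 0.399, y = 0.072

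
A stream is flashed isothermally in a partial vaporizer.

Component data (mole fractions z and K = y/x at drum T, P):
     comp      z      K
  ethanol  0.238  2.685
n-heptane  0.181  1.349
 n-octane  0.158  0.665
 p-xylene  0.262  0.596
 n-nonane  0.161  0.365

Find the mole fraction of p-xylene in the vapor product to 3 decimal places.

Material balance + equilibrium reduce to Σ zᵢ(Kᵢ−1)/(1+ψ(Kᵢ−1)) = 0.
Feasibility: ΣzᵢKᵢ = 1.203, Σzᵢ/Kᵢ = 1.341 — both > 1, two phases present.
Newton iteration, ψ⁰ = 0.3:
  ψ = 0.300: g = 0.0180, g' = -0.493 → ψ = 0.336
  ψ = 0.336: g = 0.0003, g' = -0.478 → ψ = 0.337
Converged at ψ = 0.337.
Compositions from xᵢ = zᵢ/(1+ψ(Kᵢ−1)), yᵢ = Kᵢxᵢ:
  ethanol: x = 0.152, y = 0.408
  n-heptane: x = 0.162, y = 0.218
  n-octane: x = 0.178, y = 0.118
  p-xylene: x = 0.303, y = 0.181
  n-nonane: x = 0.205, y = 0.075

y_p-xylene = 0.181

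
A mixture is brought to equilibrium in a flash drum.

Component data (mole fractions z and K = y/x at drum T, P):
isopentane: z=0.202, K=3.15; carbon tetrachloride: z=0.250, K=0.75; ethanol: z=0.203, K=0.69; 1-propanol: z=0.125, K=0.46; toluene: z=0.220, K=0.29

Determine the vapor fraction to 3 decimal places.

Let ψ = V/F and solve Σ zᵢ(Kᵢ−1)/(1+ψ(Kᵢ−1)) = 0.
Check two-phase: ΣzᵢKᵢ = 1.085 > 1 and Σzᵢ/Kᵢ = 1.722 > 1, so g(0) = 0.085 > 0 and g(1) = -0.722 < 0.
Iterate (Newton) starting at ψ = 0.69:
  ψ = 0.690: g = -0.3945, g' = -0.725 → ψ = 0.146
  ψ = 0.146: g = -0.0474, g' = -0.761 → ψ = 0.083
  ψ = 0.083: g = 0.0033, g' = -0.874 → ψ = 0.087
Converged at ψ = 0.087.

ψ = 0.087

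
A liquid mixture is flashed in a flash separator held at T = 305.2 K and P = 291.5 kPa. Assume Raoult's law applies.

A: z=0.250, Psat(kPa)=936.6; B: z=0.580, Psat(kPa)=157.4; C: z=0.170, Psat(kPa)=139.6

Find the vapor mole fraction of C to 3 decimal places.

y_C = 0.090

Raoult's law: Kᵢ = Pᵢˢᵃᵗ/P = Pᵢˢᵃᵗ/291.5.
  K_A = 936.6/291.5 = 3.21304, K_B = 157.4/291.5 = 0.53997, K_C = 139.6/291.5 = 0.47890
Material balance + equilibrium reduce to Σ zᵢ(Kᵢ−1)/(1+V/F(Kᵢ−1)) = 0.
g(0) = ΣzᵢKᵢ − 1 = 0.198 and g(1) = 1 − Σzᵢ/Kᵢ = -0.507, so a root lies in (0, 1).
Iterate (Newton) starting at V/F = 0.5:
  V/F = 0.500: g = -0.2037, g' = -0.567 → V/F = 0.141
  V/F = 0.141: g = 0.0407, g' = -0.905 → V/F = 0.186
  V/F = 0.186: g = 0.0021, g' = -0.818 → V/F = 0.189
Converged at V/F = 0.189.
Compositions from xᵢ = zᵢ/(1+V/F(Kᵢ−1)), yᵢ = Kᵢxᵢ:
  A: x = 0.176, y = 0.567
  B: x = 0.635, y = 0.343
  C: x = 0.189, y = 0.090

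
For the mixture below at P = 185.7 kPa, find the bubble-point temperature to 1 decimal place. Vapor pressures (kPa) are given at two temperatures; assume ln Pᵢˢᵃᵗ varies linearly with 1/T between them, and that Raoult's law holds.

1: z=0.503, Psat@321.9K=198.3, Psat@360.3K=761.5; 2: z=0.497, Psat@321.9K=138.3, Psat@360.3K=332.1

Bubble-point temperature: ΣzᵢPᵢˢᵃᵗ(T) = P. Interpolate ln Pᵢˢᵃᵗ = aᵢ + bᵢ/T.
  T = 321.9 K: ΣzᵢPᵢˢᵃᵗ = 168.48 kPa
  T = 360.3 K: ΣzᵢPᵢˢᵃᵗ = 548.09 kPa
  T = 341.1 K: ΣzᵢPᵢˢᵃᵗ = 312.18 kPa
  T = 331.5 K: ΣzᵢPᵢˢᵃᵗ = 230.98 kPa
  T = 326.7 K: ΣzᵢPᵢˢᵃᵗ = 197.63 kPa
  T = 324.3 K: ΣzᵢPᵢˢᵃᵗ = 182.56 kPa
Interpolating between 324.3 K and 326.7 K gives T ≈ 324.8 K.

T = 324.8 K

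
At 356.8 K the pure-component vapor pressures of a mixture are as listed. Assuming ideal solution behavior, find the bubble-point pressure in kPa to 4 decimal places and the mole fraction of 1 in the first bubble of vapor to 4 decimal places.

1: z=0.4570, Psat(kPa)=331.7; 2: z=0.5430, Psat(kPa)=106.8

Pbub = 209.5793 kPa, y_1 = 0.7233

At the bubble point ψ → 0, so ΣzᵢKᵢ = 1 with Kᵢ = Pᵢˢᵃᵗ/P ⇒ P = ΣzᵢPᵢˢᵃᵗ.
P = 0.4570·331.7 + 0.5430·106.8 = 209.5793 kPa
yᵢ = zᵢPᵢˢᵃᵗ/P ⇒ y_1 = 0.4570·331.7/209.5793 = 0.7233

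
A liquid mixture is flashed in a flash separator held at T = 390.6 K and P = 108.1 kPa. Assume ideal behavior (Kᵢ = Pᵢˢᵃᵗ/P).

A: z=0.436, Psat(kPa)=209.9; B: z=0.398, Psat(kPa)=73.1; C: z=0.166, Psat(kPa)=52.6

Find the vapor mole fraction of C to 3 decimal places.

Raoult's law: Kᵢ = Pᵢˢᵃᵗ/P = Pᵢˢᵃᵗ/108.1.
  K_A = 209.9/108.1 = 1.94172, K_B = 73.1/108.1 = 0.67623, K_C = 52.6/108.1 = 0.48659
Let β = V/F and solve Σ zᵢ(Kᵢ−1)/(1+β(Kᵢ−1)) = 0.
g(0) = ΣzᵢKᵢ − 1 = 0.197 and g(1) = 1 − Σzᵢ/Kᵢ = -0.154, so a root lies in (0, 1).
Iterate (Newton) starting at β = 0.46:
  β = 0.460: g = 0.0235, g' = -0.321 → β = 0.533
  β = 0.533: g = 0.0002, g' = -0.315 → β = 0.534
Converged at β = 0.534.
Compositions from xᵢ = zᵢ/(1+β(Kᵢ−1)), yᵢ = Kᵢxᵢ:
  A: x = 0.290, y = 0.563
  B: x = 0.481, y = 0.325
  C: x = 0.229, y = 0.111

y_C = 0.111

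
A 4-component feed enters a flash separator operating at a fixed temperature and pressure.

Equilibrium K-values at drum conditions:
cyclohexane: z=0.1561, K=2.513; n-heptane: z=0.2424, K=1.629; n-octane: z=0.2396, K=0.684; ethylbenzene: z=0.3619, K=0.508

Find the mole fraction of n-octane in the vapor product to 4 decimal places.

y_n-octane = 0.1808

Material balance + equilibrium reduce to Σ zᵢ(Kᵢ−1)/(1+β(Kᵢ−1)) = 0.
Feasibility: ΣzᵢKᵢ = 1.1349, Σzᵢ/Kᵢ = 1.2736 — both > 1, two phases present.
Newton iteration, β⁰ = 0.5:
  β = 0.5000: g = -0.07562, g' = -0.3592 → β = 0.2895
  β = 0.2895: g = 0.00227, g' = -0.3896 → β = 0.2953
Converged at β = 0.2953.
Compositions from xᵢ = zᵢ/(1+β(Kᵢ−1)), yᵢ = Kᵢxᵢ:
  cyclohexane: x = 0.1079, y = 0.2711
  n-heptane: x = 0.2044, y = 0.3330
  n-octane: x = 0.2643, y = 0.1808
  ethylbenzene: x = 0.4234, y = 0.2151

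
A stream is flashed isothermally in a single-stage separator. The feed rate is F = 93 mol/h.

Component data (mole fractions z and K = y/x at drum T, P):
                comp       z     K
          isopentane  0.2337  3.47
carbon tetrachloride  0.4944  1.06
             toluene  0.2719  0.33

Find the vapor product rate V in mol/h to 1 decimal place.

Rachford–Rice: g(ψ) = Σ zᵢ(Kᵢ−1)/(1+ψ(Kᵢ−1)) = 0.
g(0) = ΣzᵢKᵢ − 1 = 0.4247 and g(1) = 1 − Σzᵢ/Kᵢ = -0.3577, so a root lies in (0, 1).
Newton iteration, ψ⁰ = 0.46:
  ψ = 0.4600: g = 0.03575, g' = -0.5692 → ψ = 0.5228
  ψ = 0.5228: g = 0.00029, g' = -0.5624 → ψ = 0.5233
Converged at ψ = 0.5233.
Then V = ψ·F = 0.5233·93 = 48.7 mol/h and L = F − V = 44.3 mol/h.

V = 48.7 mol/h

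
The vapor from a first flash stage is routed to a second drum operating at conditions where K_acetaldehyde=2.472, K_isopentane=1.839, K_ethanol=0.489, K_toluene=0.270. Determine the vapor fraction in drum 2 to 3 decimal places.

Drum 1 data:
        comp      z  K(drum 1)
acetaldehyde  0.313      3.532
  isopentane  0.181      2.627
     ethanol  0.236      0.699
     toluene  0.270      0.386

V/F (drum 2) = 0.604

Drum 1:
Let ψ₁ = V/F and solve Σ zᵢ(Kᵢ−1)/(1+ψ₁(Kᵢ−1)) = 0.
Feasibility: ΣzᵢKᵢ = 1.850, Σzᵢ/Kᵢ = 1.195 — both > 1, two phases present.
Newton–Raphson from ψ₁ = 0.51:
  ψ₁ = 0.510: g = 0.1815, g' = -0.771 → ψ₁ = 0.745
  ψ₁ = 0.745: g = 0.0102, g' = -0.720 → ψ₁ = 0.760
Converged at ψ₁ = 0.760.
Drum-1 compositions:
  acetaldehyde: x = 0.107, y = 0.378
  isopentane: x = 0.081, y = 0.213
  ethanol: x = 0.306, y = 0.214
  toluene: x = 0.506, y = 0.195
Drum-2 feed = drum-1 vapor: z₂ = (0.3782, 0.2127, 0.2139, 0.1953).
Drum 2:
Newton iteration, ψ₂⁰ = 0.44:
  ψ₂ = 0.440: g = 0.1171, g' = -0.701 → ψ₂ = 0.607
  ψ₂ = 0.607: g = -0.0024, g' = -0.747 → ψ₂ = 0.604
Converged at ψ₂ = 0.604.
  acetaldehyde: x = 0.200, y = 0.495
  isopentane: x = 0.141, y = 0.260
  ethanol: x = 0.309, y = 0.151
  toluene: x = 0.349, y = 0.094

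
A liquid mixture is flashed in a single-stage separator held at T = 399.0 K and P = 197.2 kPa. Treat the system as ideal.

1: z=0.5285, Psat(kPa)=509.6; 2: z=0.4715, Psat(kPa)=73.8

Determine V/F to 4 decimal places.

Raoult's law: Kᵢ = Pᵢˢᵃᵗ/P = Pᵢˢᵃᵗ/197.2.
  K_1 = 509.6/197.2 = 2.584178, K_2 = 73.8/197.2 = 0.374239
Material balance + equilibrium reduce to Σ zᵢ(Kᵢ−1)/(1+V/F(Kᵢ−1)) = 0.
Check two-phase: ΣzᵢKᵢ = 1.5422 > 1 and Σzᵢ/Kᵢ = 1.4644 > 1, so g(0) = 0.5422 > 0 and g(1) = -0.4644 < 0.
Binary case is linear: z₁(K₁−1)(1+V/F(K₂−1)) + z₂(K₂−1)(1+V/F(K₁−1)) = 0
⇒ V/F = [z₁(K₁−1)+z₂(K₂−1)] / [−(K₁−1)(K₂−1)] = 0.54219/0.99132 = 0.5469

V/F = 0.5469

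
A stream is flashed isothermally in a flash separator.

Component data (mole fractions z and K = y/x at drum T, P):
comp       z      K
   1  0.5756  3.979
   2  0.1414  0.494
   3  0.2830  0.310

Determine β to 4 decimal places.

Material balance + equilibrium reduce to Σ zᵢ(Kᵢ−1)/(1+β(Kᵢ−1)) = 0.
Feasibility: ΣzᵢKᵢ = 2.4479, Σzᵢ/Kᵢ = 1.3438 — both > 1, two phases present.
Newton–Raphson from β = 0.5:
  β = 0.5000: g = 0.29487, g' = -1.2031 → β = 0.7451
  β = 0.7451: g = 0.01585, g' = -1.1568 → β = 0.7588
  β = 0.7588: g = -0.00009, g' = -1.1695 → β = 0.7587
Converged at β = 0.7587.

β = 0.7587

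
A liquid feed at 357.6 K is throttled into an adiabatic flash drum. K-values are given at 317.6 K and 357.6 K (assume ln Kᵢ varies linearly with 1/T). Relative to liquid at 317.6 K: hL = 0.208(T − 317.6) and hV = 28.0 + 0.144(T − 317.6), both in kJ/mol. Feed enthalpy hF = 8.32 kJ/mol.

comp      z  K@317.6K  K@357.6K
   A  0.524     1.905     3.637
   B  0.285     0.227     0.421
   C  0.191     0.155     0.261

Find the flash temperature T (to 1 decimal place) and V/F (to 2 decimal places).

Adiabatic flash: solve Rachford–Rice at each trial T, then check hF = ψ·hV(T) + (1−ψ)·hL(T).
  T = 317.6 K: K = (1.905, 0.227, 0.155), RR gives ψ = 0.127, H_out = 3.566 kJ/mol
  T = 357.6 K: K = (3.637, 0.421, 0.261), RR gives ψ = 0.626, H_out = 24.241 kJ/mol
  T = 337.6 K: K = (2.683, 0.315, 0.204), RR gives ψ = 0.434, H_out = 15.746 kJ/mol
  T = 327.6 K: K = (2.273, 0.269, 0.179), RR gives ψ = 0.308, H_out = 10.509 kJ/mol
  T = 322.6 K: K = (2.084, 0.247, 0.167), RR gives ψ = 0.228, H_out = 7.345 kJ/mol
  T = 325.1 K: K = (2.177, 0.258, 0.173), RR gives ψ = 0.270, H_out = 8.988 kJ/mol
  T = 323.9 K: K = (2.132, 0.253, 0.170), RR gives ψ = 0.250, H_out = 8.217 kJ/mol
Linear interpolation between T = 323.9 (H_out = 8.217) and T = 325.1 (H_out = 8.988) on hF = 8.32 gives T ≈ 324.1 K, at which ψ = 0.25.

T = 324.1 K, V/F = 0.25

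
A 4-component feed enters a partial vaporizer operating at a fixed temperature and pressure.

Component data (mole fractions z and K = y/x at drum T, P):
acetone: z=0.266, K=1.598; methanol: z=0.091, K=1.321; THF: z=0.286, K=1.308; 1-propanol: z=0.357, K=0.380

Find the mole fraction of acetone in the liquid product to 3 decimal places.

x_acetone = 0.238

Let β = V/F and solve Σ zᵢ(Kᵢ−1)/(1+β(Kᵢ−1)) = 0.
Feasibility: ΣzᵢKᵢ = 1.055, Σzᵢ/Kᵢ = 1.393 — both > 1, two phases present.
Newton iteration, β⁰ = 0.5:
  β = 0.500: g = -0.0968, g' = -0.372 → β = 0.240
  β = 0.240: g = -0.0117, g' = -0.294 → β = 0.200
  β = 0.200: g = -0.0001, g' = -0.287 → β = 0.199
Converged at β = 0.199.
Compositions from xᵢ = zᵢ/(1+β(Kᵢ−1)), yᵢ = Kᵢxᵢ:
  acetone: x = 0.238, y = 0.380
  methanol: x = 0.086, y = 0.113
  THF: x = 0.269, y = 0.352
  1-propanol: x = 0.407, y = 0.155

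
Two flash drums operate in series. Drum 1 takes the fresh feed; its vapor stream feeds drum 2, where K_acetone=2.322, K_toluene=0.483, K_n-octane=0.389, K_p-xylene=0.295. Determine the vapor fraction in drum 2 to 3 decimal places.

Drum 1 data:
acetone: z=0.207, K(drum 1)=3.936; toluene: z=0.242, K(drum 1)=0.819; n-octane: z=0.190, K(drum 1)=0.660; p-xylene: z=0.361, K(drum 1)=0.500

V/F (drum 2) = 0.295

Drum 1:
Rachford–Rice: g(ψ₁) = Σ zᵢ(Kᵢ−1)/(1+ψ₁(Kᵢ−1)) = 0.
Feasibility: ΣzᵢKᵢ = 1.319, Σzᵢ/Kᵢ = 1.358 — both > 1, two phases present.
Newton iteration, ψ₁⁰ = 0.52:
  ψ₁ = 0.520: g = -0.1302, g' = -0.486 → ψ₁ = 0.252
  ψ₁ = 0.252: g = 0.0260, g' = -0.742 → ψ₁ = 0.287
  ψ₁ = 0.287: g = 0.0011, g' = -0.684 → ψ₁ = 0.289
Converged at ψ₁ = 0.289.
Drum-1 compositions:
  acetone: x = 0.112, y = 0.441
  toluene: x = 0.255, y = 0.209
  n-octane: x = 0.211, y = 0.139
  p-xylene: x = 0.422, y = 0.211
Drum-2 feed = drum-1 vapor: z₂ = (0.4408, 0.2091, 0.1391, 0.2110).
Drum 2:
Rachford–Rice: g(ψ₂) = Σ zᵢ(Kᵢ−1)/(1+ψ₂(Kᵢ−1)) = 0.
Feasibility: ΣzᵢKᵢ = 1.241, Σzᵢ/Kᵢ = 1.695 — both > 1, two phases present.
Iterate (Newton) starting at ψ₂ = 0.48:
  ψ₂ = 0.480: g = -0.1323, g' = -0.731 → ψ₂ = 0.299
  ψ₂ = 0.299: g = -0.0026, g' = -0.720 → ψ₂ = 0.295
Converged at ψ₂ = 0.295.
  acetone: x = 0.317, y = 0.736
  toluene: x = 0.247, y = 0.119
  n-octane: x = 0.170, y = 0.066
  p-xylene: x = 0.266, y = 0.079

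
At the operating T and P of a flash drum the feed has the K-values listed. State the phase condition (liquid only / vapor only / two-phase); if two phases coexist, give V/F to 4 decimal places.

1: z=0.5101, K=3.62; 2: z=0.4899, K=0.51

ΣzᵢKᵢ = 2.0964; Σzᵢ/Kᵢ = 1.1015.
Both exceed 1, so a two-phase solution exists.
Material balance + equilibrium reduce to Σ zᵢ(Kᵢ−1)/(1+ψ(Kᵢ−1)) = 0.
Newton–Raphson from ψ = 0.5:
  ψ = 0.5000: g = 0.26061, g' = -0.8625 → ψ = 0.8021
  ψ = 0.8021: g = 0.03539, g' = -0.6833 → ψ = 0.8539
  ψ = 0.8539: g = 0.00007, g' = -0.6819 → ψ = 0.8540
Converged at ψ = 0.8540.

two-phase, V/F = 0.8540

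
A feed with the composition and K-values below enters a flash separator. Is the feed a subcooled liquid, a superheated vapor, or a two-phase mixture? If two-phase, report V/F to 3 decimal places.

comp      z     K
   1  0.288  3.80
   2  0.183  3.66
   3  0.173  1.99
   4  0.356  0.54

ΣzᵢKᵢ = 2.301; Σzᵢ/Kᵢ = 0.872.
Since Σzᵢ/Kᵢ < 1 the mixture is above its dew point — single vapor phase.

superheated vapor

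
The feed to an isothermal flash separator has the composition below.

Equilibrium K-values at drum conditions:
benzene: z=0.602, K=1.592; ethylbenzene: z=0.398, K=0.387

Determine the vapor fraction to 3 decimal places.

ψ = 0.310

Let ψ = V/F and solve Σ zᵢ(Kᵢ−1)/(1+ψ(Kᵢ−1)) = 0.
g(0) = ΣzᵢKᵢ − 1 = 0.112 and g(1) = 1 − Σzᵢ/Kᵢ = -0.407, so a root lies in (0, 1).
Newton–Raphson from ψ = 0.5:
  ψ = 0.500: g = -0.0768, g' = -0.437 → ψ = 0.324
  ψ = 0.324: g = -0.0054, g' = -0.381 → ψ = 0.310
Converged at ψ = 0.310.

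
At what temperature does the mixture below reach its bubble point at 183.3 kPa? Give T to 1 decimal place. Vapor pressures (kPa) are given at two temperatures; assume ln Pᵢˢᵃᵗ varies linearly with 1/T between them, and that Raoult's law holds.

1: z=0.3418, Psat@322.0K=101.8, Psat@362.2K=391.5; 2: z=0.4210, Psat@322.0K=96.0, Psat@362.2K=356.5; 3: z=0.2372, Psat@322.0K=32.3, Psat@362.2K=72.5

Bubble-point temperature: ΣzᵢPᵢˢᵃᵗ(T) = P. Interpolate ln Pᵢˢᵃᵗ = aᵢ + bᵢ/T.
  T = 322.0 K: ΣzᵢPᵢˢᵃᵗ = 82.87 kPa
  T = 362.2 K: ΣzᵢPᵢˢᵃᵗ = 301.10 kPa
  T = 342.1 K: ΣzᵢPᵢˢᵃᵗ = 163.69 kPa
  T = 352.1 K: ΣzᵢPᵢˢᵃᵗ = 223.50 kPa
  T = 347.1 K: ΣzᵢPᵢˢᵃᵗ = 191.68 kPa
  T = 344.6 K: ΣzᵢPᵢˢᵃᵗ = 177.23 kPa
Interpolating between 344.6 K and 347.1 K gives T ≈ 345.7 K.

T = 345.7 K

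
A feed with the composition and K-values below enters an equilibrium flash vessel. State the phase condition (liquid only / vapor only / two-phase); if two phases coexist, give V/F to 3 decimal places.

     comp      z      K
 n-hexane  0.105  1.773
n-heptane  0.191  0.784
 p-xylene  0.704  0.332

liquid only

ΣzᵢKᵢ = 0.570; Σzᵢ/Kᵢ = 2.423.
Since ΣzᵢKᵢ < 1 the mixture is below its bubble point — single liquid phase.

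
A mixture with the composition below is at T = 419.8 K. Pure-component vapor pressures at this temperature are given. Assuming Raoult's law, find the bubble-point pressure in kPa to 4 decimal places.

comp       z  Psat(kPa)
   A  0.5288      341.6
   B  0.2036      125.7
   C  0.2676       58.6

At the bubble point ψ → 0, so ΣzᵢKᵢ = 1 with Kᵢ = Pᵢˢᵃᵗ/P ⇒ P = ΣzᵢPᵢˢᵃᵗ.
P = 0.5288·341.6 + 0.2036·125.7 + 0.2676·58.6 = 221.9120 kPa

Pbub = 221.9120 kPa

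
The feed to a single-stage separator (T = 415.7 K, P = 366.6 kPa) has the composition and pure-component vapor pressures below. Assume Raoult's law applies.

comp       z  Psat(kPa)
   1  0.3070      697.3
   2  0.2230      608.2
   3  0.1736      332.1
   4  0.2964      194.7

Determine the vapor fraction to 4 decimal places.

ψ = 0.8569

Raoult's law: Kᵢ = Pᵢˢᵃᵗ/P = Pᵢˢᵃᵗ/366.6.
  K_1 = 697.3/366.6 = 1.902073, K_2 = 608.2/366.6 = 1.659029, K_3 = 332.1/366.6 = 0.905892, K_4 = 194.7/366.6 = 0.531097
Newton iteration, ψ⁰ = 0.5:
  ψ = 0.5000: g = 0.10270, g' = -0.2863 → ψ = 0.8587
  ψ = 0.8587: g = -0.00053, g' = -0.3033 → ψ = 0.8569
Converged at ψ = 0.8569.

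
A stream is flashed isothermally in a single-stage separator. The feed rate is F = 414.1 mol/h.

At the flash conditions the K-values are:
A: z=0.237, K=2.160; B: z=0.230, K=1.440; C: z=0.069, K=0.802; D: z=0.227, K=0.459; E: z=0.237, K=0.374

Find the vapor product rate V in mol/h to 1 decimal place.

V = 78.0 mol/h

Rachford–Rice: g(β) = Σ zᵢ(Kᵢ−1)/(1+β(Kᵢ−1)) = 0.
g(0) = ΣzᵢKᵢ − 1 = 0.091 and g(1) = 1 − Σzᵢ/Kᵢ = -0.484, so a root lies in (0, 1).
Iterate (Newton) starting at β = 0.57:
  β = 0.570: g = -0.1772, g' = -0.511 → β = 0.223
  β = 0.223: g = -0.0158, g' = -0.453 → β = 0.188
Converged at β = 0.188.
Then V = β·F = 0.1883·414.1 = 78.0 mol/h and L = F − V = 336.1 mol/h.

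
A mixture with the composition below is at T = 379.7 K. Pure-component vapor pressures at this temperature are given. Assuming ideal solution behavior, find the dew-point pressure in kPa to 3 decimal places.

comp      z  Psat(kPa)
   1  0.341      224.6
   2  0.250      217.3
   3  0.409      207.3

At the dew point ψ → 1, so Σzᵢ/Kᵢ = 1 with Kᵢ = Pᵢˢᵃᵗ/P ⇒ 1/P = Σzᵢ/Pᵢˢᵃᵗ.
1/P = 0.341/224.6 + 0.250/217.3 + 0.409/207.3 = 0.004642 ⇒ P = 215.437 kPa

Pdew = 215.437 kPa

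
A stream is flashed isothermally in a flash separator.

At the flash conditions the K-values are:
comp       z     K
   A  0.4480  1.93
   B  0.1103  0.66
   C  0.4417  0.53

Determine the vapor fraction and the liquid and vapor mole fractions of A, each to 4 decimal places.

Rachford–Rice: g(ψ) = Σ zᵢ(Kᵢ−1)/(1+ψ(Kᵢ−1)) = 0.
Check two-phase: ΣzᵢKᵢ = 1.1715 > 1 and Σzᵢ/Kᵢ = 1.2326 > 1, so g(0) = 0.1715 > 0 and g(1) = -0.2326 < 0.
Newton iteration, ψ⁰ = 0.5:
  ψ = 0.5000: g = -0.03216, g' = -0.3658 → ψ = 0.4121
  ψ = 0.4121: g = 0.00013, g' = -0.3698 → ψ = 0.4124
Converged at ψ = 0.4124.
Compositions from xᵢ = zᵢ/(1+ψ(Kᵢ−1)), yᵢ = Kᵢxᵢ:
  A: x = 0.3238, y = 0.6249
  B: x = 0.1283, y = 0.0847
  C: x = 0.5479, y = 0.2904

ψ = 0.4124, x_A = 0.3238, y_A = 0.6249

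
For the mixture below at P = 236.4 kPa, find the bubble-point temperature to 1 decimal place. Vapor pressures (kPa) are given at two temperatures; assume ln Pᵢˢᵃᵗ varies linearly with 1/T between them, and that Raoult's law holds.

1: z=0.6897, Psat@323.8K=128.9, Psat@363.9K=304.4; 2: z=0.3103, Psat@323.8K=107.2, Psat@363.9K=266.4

Bubble-point temperature: ΣzᵢPᵢˢᵃᵗ(T) = P. Interpolate ln Pᵢˢᵃᵗ = aᵢ + bᵢ/T.
  T = 323.8 K: ΣzᵢPᵢˢᵃᵗ = 122.17 kPa
  T = 363.9 K: ΣzᵢPᵢˢᵃᵗ = 292.61 kPa
  T = 343.9 K: ΣzᵢPᵢˢᵃᵗ = 194.14 kPa
  T = 353.9 K: ΣzᵢPᵢˢᵃᵗ = 239.73 kPa
  T = 348.9 K: ΣzᵢPᵢˢᵃᵗ = 216.06 kPa
  T = 351.4 K: ΣzᵢPᵢˢᵃᵗ = 227.67 kPa
Interpolating between 351.4 K and 353.9 K gives T ≈ 353.2 K.

T = 353.2 K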